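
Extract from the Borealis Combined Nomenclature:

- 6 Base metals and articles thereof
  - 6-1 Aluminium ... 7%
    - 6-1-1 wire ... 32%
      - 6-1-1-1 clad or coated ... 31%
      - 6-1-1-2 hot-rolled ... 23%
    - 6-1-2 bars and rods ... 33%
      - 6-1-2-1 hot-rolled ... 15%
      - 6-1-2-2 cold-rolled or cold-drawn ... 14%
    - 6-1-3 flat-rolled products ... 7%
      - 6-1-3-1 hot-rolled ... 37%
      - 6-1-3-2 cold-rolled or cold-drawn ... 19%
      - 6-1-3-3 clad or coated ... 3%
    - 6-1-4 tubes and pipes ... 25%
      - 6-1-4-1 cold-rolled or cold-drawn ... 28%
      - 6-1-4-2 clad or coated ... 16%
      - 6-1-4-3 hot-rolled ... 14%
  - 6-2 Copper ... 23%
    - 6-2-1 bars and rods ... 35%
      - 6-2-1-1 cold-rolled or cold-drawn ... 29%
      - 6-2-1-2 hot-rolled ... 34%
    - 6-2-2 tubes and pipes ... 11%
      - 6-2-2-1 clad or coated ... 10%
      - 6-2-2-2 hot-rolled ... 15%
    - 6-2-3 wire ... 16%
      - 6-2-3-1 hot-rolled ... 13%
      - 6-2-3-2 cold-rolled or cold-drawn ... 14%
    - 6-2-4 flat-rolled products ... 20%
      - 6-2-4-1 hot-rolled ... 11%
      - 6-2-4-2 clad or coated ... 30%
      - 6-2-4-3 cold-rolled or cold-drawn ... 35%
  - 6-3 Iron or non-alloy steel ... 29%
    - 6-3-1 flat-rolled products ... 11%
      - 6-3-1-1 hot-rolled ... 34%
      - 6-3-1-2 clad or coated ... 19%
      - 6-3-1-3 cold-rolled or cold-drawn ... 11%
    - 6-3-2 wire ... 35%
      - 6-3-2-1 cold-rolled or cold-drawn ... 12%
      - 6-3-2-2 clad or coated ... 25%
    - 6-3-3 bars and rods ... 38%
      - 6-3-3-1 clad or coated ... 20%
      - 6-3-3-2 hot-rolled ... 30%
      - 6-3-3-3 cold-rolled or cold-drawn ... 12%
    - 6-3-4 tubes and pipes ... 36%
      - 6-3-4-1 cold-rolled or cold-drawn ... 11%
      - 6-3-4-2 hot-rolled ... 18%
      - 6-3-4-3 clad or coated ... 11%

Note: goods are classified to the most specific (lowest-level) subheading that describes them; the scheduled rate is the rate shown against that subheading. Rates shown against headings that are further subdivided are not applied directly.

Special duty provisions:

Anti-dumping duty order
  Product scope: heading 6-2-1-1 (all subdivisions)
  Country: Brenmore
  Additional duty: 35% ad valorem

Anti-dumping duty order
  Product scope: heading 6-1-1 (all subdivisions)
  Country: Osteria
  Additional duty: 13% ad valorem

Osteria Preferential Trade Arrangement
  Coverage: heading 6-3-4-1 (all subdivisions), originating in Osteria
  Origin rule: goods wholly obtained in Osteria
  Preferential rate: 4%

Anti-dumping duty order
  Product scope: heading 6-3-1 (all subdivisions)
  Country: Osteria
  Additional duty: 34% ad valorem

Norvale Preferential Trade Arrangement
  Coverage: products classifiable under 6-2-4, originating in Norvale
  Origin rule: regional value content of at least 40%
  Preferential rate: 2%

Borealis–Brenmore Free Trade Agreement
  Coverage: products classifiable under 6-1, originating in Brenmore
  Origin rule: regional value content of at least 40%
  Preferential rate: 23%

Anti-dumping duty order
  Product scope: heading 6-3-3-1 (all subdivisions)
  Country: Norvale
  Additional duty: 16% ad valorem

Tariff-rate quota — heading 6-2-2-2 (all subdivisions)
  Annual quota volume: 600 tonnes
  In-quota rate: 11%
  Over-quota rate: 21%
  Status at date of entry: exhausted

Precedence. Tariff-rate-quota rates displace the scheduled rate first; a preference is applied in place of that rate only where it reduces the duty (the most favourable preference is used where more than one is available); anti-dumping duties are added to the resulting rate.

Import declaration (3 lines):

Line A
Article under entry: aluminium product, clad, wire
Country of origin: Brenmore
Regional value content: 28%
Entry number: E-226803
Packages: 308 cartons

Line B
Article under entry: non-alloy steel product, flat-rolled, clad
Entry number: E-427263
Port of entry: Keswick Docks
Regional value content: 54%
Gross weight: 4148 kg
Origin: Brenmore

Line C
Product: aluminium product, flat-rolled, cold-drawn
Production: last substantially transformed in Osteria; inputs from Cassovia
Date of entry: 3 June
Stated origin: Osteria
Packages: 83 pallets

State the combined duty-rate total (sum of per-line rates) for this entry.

Line A: aluminium → 6-1; wire → 6-1-1; clad → 6-1-1-1. Scheduled 31%. Brenmore agreement on 6-1: RVC < 40%. → 31%.
Line B: non-alloy steel → 6-3; flat-rolled → 6-3-1; clad → 6-3-1-2. Scheduled 19%. Brenmore agreement on 6-1: 6-3-1-2 not covered. → 19%.
Line C: aluminium → 6-1; flat-rolled → 6-1-3; cold-drawn → 6-1-3-2. Scheduled 19%. Osteria agreement on 6-3-4-1: 6-1-3-2 not covered. → 19%.
Sum: 31% + 19% + 19% = 69%.

69%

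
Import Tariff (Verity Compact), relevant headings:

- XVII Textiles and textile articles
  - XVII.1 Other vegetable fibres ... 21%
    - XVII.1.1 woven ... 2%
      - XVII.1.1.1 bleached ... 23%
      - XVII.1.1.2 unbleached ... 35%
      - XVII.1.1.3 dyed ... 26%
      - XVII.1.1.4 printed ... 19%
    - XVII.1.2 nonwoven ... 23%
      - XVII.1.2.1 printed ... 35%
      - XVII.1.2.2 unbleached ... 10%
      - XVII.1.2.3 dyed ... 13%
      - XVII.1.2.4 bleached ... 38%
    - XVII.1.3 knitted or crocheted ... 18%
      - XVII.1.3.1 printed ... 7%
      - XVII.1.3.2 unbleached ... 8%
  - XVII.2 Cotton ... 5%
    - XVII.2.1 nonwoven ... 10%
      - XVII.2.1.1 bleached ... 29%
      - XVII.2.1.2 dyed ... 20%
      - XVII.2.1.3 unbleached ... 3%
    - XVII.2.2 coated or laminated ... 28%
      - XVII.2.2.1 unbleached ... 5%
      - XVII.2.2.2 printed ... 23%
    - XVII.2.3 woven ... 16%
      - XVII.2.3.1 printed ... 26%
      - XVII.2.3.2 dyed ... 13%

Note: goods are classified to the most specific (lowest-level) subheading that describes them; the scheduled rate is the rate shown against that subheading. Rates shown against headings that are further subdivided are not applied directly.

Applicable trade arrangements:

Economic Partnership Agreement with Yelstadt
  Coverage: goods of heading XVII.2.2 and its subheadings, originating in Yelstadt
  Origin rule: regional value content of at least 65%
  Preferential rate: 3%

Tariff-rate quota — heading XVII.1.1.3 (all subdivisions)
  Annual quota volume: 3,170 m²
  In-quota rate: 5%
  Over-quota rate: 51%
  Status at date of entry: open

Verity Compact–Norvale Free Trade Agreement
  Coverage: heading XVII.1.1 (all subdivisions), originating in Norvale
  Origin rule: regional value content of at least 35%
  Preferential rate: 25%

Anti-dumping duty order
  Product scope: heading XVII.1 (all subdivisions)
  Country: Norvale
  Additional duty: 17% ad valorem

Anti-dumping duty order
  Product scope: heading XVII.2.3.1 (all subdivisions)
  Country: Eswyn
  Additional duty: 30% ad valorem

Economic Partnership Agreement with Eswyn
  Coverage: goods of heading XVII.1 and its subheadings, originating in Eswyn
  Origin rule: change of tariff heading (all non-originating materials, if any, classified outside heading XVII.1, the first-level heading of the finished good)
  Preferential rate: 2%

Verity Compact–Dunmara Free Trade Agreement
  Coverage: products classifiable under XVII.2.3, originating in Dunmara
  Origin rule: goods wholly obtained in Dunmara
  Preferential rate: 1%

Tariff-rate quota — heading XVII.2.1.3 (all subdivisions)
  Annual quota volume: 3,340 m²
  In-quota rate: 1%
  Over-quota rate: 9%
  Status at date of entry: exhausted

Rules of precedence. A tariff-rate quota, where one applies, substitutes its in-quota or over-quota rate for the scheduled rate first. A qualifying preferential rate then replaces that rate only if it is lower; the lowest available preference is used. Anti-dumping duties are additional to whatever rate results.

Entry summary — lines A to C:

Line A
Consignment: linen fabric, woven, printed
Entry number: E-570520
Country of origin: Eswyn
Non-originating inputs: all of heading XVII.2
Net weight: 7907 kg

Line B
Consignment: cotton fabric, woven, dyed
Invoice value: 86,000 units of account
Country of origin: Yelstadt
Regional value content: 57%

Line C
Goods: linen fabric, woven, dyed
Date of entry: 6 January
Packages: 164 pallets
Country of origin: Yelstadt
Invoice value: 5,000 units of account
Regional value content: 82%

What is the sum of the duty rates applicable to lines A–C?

20%

Line A: linen → XVII.1; woven → XVII.1.1; printed → XVII.1.1.4. Scheduled 19%. Eswyn agreement on XVII.1: CTH met → 2% available; preferential 2%. → 2%.
Line B: cotton → XVII.2; woven → XVII.2.3; dyed → XVII.2.3.2. Scheduled 13%. Yelstadt agreement on XVII.2.2: XVII.2.3.2 not covered. → 13%.
Line C: linen → XVII.1; woven → XVII.1.1; dyed → XVII.1.1.3. Scheduled 26%. quota on XVII.1.1.3 open → in-quota 5%; Yelstadt agreement on XVII.2.2: XVII.1.1.3 not covered. → 5%.
Sum: 2% + 13% + 5% = 20%.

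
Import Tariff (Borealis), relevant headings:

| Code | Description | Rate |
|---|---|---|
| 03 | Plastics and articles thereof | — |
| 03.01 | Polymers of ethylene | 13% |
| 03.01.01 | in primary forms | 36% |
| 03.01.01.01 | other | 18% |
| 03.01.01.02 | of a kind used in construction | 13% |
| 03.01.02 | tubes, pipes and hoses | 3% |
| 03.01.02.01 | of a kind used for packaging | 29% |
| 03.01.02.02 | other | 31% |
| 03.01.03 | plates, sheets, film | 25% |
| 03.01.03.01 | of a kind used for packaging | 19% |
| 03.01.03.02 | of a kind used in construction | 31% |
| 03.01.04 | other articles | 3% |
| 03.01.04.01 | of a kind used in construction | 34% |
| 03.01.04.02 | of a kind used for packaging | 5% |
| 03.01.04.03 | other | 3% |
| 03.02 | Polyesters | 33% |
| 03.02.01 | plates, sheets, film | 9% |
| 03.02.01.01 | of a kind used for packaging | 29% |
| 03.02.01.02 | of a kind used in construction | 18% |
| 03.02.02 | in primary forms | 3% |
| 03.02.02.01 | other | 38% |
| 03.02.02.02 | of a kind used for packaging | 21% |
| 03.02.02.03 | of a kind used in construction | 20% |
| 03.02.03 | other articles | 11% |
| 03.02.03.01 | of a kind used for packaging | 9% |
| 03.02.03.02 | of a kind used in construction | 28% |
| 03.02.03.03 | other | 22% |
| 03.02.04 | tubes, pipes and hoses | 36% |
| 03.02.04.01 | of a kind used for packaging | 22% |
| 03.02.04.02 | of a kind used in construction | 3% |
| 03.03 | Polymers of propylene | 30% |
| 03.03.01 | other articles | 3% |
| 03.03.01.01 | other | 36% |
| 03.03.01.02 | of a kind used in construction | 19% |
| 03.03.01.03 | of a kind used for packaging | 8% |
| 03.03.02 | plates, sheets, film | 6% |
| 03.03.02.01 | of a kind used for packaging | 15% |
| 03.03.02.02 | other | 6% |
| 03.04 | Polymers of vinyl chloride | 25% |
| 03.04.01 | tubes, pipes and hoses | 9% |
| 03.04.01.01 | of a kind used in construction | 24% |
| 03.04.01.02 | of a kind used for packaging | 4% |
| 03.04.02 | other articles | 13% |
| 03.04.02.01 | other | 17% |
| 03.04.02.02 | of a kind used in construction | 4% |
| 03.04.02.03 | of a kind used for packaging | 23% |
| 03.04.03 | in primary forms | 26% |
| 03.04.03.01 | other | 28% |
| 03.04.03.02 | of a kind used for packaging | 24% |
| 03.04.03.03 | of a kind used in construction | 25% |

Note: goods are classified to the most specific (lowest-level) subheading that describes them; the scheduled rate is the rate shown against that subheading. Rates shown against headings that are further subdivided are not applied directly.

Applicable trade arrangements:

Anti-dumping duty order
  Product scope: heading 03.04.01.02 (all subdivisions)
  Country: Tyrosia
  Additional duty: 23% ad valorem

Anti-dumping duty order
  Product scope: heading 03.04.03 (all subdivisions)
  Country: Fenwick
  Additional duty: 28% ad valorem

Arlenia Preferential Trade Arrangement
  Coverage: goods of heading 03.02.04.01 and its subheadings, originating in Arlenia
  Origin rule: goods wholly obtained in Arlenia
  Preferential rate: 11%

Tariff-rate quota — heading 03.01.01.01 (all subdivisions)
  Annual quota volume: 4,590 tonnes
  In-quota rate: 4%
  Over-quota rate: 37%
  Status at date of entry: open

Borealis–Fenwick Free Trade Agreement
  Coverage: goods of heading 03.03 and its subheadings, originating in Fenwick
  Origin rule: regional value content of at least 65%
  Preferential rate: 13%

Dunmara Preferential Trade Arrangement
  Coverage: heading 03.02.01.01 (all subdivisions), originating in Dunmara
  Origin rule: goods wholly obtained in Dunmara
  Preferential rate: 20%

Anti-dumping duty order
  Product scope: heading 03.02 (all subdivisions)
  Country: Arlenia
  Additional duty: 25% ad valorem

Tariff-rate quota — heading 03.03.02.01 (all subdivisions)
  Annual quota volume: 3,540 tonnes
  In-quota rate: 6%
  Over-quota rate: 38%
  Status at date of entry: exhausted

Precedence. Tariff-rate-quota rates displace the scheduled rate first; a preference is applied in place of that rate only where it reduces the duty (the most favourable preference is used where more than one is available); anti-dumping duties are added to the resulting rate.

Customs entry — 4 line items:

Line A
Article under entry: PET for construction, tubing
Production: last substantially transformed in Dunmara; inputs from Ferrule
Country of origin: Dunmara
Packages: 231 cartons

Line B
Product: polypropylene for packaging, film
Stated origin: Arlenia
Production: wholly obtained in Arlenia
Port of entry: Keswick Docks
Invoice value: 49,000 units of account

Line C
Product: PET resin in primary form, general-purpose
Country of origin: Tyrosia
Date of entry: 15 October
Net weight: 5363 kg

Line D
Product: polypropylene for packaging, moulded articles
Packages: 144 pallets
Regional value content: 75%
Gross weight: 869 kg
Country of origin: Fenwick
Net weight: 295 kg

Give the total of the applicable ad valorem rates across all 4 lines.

87%

Line A: PET → 03.02; tubing → 03.02.04; for construction → 03.02.04.02. Scheduled 3%. Dunmara agreement on 03.02.01.01: 03.02.04.02 not covered. → 3%.
Line B: polypropylene → 03.03; film → 03.03.02; for packaging → 03.03.02.01. Scheduled 15%. quota on 03.03.02.01 exhausted → over-quota 38%; Arlenia agreement on 03.02.04.01: 03.03.02.01 not covered. → 38%.
Line C: PET → 03.02; resin in primary form → 03.02.02; general-purpose → 03.02.02.01. Scheduled 38%. No special measure applies. → 38%.
Line D: polypropylene → 03.03; moulded articles → 03.03.01; for packaging → 03.03.01.03. Scheduled 8%. Fenwick agreement on 03.03: RVC ≥ 65% → 13% available; preference 13% not lower than 8% → no reduction. → 8%.
Sum: 3% + 38% + 38% + 8% = 87%.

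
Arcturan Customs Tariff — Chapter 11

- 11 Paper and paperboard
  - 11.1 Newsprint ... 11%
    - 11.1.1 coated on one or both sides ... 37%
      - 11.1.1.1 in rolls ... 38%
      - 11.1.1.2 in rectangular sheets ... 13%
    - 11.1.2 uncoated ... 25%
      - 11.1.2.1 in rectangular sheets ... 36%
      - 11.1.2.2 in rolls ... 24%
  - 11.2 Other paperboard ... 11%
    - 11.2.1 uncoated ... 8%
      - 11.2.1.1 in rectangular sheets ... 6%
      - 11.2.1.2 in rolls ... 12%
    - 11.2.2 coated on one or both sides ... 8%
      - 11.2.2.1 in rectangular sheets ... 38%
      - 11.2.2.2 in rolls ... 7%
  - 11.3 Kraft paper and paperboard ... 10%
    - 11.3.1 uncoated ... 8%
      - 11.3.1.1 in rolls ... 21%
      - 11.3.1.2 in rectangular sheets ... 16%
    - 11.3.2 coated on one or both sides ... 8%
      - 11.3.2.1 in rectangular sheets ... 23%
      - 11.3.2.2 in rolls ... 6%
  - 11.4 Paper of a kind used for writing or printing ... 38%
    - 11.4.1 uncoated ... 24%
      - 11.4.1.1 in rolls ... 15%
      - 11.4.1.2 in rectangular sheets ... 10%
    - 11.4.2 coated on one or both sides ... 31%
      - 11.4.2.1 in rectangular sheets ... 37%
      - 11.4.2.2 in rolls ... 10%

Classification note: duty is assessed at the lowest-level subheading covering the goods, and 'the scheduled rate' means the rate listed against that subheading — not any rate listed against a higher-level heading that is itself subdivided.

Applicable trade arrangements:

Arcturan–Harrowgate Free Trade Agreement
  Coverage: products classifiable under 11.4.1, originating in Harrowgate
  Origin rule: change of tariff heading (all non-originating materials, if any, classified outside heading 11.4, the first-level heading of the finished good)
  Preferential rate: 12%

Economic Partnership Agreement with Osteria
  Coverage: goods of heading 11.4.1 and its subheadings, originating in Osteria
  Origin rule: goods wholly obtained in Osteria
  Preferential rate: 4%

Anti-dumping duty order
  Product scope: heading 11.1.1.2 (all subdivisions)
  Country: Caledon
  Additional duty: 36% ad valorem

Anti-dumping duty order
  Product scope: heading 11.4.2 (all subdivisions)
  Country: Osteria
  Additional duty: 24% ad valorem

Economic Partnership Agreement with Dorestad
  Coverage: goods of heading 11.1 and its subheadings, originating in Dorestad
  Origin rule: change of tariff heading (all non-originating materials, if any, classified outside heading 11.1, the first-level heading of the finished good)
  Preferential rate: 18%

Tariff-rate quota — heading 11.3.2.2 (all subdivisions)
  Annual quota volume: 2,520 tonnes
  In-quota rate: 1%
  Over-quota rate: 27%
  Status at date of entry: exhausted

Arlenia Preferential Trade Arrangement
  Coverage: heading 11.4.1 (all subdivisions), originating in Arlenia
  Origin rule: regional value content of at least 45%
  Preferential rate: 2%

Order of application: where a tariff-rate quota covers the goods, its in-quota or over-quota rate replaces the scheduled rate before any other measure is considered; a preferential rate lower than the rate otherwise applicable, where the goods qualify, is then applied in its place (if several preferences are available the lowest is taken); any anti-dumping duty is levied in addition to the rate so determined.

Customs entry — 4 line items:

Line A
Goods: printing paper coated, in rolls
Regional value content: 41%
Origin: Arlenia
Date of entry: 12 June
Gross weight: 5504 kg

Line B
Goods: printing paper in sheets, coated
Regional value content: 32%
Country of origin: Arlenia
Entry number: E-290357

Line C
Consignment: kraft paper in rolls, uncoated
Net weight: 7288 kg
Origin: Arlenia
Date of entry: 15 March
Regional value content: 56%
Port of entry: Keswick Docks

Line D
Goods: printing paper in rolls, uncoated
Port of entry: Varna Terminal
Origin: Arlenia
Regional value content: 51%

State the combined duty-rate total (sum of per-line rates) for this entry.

Line A: printing paper → 11.4; coated → 11.4.2; in rolls → 11.4.2.2. Scheduled 10%. Arlenia agreement on 11.4.1: 11.4.2.2 not covered. → 10%.
Line B: printing paper → 11.4; coated → 11.4.2; in sheets → 11.4.2.1. Scheduled 37%. Arlenia agreement on 11.4.1: 11.4.2.1 not covered. → 37%.
Line C: kraft paper → 11.3; uncoated → 11.3.1; in rolls → 11.3.1.1. Scheduled 21%. Arlenia agreement on 11.4.1: 11.3.1.1 not covered. → 21%.
Line D: printing paper → 11.4; uncoated → 11.4.1; in rolls → 11.4.1.1. Scheduled 15%. Arlenia agreement on 11.4.1: RVC ≥ 45% → 2% available; preferential 2%. → 2%.
Sum: 10% + 37% + 21% + 2% = 70%.

70%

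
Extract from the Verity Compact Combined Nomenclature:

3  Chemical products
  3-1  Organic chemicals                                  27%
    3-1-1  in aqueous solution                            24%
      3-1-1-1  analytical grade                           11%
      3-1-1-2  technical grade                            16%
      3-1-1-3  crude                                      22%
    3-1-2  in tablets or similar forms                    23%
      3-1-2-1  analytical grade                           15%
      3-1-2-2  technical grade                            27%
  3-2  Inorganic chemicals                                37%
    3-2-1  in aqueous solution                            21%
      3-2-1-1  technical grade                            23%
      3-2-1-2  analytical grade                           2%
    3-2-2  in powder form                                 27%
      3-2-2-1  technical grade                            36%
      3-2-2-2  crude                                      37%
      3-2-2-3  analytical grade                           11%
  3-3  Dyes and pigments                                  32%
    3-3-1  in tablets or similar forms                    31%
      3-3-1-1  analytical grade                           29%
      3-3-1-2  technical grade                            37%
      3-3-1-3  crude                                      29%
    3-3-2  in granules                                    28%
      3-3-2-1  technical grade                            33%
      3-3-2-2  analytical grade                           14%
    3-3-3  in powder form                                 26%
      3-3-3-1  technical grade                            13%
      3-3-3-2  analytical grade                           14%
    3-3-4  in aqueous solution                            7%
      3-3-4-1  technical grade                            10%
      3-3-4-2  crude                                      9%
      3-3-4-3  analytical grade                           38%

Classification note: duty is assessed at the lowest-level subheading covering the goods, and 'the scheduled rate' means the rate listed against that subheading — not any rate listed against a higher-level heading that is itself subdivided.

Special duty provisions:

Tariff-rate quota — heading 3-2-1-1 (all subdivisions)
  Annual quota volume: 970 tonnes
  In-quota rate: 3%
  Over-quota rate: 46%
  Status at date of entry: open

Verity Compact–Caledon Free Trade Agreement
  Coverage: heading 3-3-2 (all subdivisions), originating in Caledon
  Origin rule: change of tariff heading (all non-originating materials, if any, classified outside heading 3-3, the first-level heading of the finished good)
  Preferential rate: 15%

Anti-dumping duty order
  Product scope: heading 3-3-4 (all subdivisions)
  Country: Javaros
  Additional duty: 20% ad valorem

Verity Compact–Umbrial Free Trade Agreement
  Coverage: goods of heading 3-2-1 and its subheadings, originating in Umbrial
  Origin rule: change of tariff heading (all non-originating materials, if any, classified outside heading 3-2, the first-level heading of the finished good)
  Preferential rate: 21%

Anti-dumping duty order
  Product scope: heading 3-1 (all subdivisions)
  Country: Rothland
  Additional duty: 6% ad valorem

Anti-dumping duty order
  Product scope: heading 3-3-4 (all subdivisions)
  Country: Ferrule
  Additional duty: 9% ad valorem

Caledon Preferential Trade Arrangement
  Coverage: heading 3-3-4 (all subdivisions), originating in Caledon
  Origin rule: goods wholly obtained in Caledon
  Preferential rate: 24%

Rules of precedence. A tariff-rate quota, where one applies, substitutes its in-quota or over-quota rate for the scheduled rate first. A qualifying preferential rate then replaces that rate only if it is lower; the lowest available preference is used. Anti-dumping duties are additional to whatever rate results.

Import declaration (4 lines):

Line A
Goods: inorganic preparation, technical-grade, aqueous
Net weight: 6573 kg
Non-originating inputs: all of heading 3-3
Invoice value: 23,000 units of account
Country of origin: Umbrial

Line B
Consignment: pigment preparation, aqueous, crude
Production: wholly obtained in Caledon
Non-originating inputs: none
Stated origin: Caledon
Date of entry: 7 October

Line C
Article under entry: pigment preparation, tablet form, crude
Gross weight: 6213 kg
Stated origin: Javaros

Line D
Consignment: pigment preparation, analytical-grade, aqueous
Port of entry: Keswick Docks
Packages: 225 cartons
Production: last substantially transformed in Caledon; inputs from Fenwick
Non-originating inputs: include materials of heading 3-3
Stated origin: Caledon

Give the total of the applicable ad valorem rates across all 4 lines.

Line A: inorganic → 3-2; aqueous → 3-2-1; technical-grade → 3-2-1-1. Scheduled 23%. quota on 3-2-1-1 open → in-quota 3%; Umbrial agreement on 3-2-1: CTH met → 21% available; preference 21% not lower than 3% → no reduction. → 3%.
Line B: pigment → 3-3; aqueous → 3-3-4; crude → 3-3-4-2. Scheduled 9%. Caledon agreement on 3-3-2: 3-3-4-2 not covered; Caledon agreement on 3-3-4: wholly obtained → 24% available; preference 24% not lower than 9% → no reduction. → 9%.
Line C: pigment → 3-3; tablet form → 3-3-1; crude → 3-3-1-3. Scheduled 29%. No special measure applies. → 29%.
Line D: pigment → 3-3; aqueous → 3-3-4; analytical-grade → 3-3-4-3. Scheduled 38%. Caledon agreement on 3-3-2: 3-3-4-3 not covered; Caledon agreement on 3-3-4: not wholly obtained. → 38%.
Sum: 3% + 9% + 29% + 38% = 79%.

79%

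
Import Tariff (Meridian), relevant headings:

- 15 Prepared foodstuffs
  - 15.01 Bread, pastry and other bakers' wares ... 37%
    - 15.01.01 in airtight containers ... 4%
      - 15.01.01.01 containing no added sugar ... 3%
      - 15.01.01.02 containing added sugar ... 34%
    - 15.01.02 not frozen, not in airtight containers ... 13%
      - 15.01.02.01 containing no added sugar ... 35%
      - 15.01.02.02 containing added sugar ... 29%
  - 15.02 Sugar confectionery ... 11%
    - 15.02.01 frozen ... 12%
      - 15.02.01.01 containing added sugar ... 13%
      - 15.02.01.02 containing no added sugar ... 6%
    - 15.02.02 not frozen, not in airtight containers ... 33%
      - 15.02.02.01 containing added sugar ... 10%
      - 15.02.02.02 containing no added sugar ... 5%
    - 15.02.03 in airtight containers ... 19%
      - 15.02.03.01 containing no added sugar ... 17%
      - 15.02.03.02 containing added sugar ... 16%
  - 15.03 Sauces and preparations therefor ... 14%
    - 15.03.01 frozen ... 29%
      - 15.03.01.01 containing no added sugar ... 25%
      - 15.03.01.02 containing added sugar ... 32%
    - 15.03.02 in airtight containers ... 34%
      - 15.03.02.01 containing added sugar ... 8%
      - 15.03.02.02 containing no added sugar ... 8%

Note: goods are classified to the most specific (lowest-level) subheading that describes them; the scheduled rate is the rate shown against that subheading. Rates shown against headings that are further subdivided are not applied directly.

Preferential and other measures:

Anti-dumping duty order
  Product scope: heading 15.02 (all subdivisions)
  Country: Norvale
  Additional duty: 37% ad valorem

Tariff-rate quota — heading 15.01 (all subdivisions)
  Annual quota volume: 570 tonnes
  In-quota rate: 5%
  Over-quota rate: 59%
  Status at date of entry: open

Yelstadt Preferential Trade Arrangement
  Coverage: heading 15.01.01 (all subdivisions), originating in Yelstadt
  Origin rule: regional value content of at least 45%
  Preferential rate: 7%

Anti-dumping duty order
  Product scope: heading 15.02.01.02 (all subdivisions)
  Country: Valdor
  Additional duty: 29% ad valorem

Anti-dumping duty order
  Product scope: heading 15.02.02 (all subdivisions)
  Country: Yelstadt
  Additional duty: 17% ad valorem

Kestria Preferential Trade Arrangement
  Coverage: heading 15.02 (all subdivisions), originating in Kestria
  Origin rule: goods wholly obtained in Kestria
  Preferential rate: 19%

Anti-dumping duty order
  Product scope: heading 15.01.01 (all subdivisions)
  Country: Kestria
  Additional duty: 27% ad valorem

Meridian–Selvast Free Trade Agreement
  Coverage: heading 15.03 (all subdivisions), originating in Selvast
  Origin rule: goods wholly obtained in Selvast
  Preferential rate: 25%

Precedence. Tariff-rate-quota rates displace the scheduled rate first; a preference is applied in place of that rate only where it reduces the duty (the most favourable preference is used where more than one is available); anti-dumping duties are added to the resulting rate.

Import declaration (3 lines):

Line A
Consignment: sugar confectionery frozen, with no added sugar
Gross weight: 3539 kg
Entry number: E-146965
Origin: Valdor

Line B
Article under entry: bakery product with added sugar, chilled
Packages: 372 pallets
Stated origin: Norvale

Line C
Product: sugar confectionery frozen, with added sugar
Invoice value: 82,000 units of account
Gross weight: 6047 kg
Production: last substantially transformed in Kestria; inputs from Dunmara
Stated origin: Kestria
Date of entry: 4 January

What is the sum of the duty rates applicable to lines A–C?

Line A: sugar confectionery → 15.02; frozen → 15.02.01; with no added sugar → 15.02.01.02. Scheduled 6%. anti-dumping (Valdor, 15.02.01.02): +29%; total 6% + 29% = 35%. → 35%.
Line B: bakery product → 15.01; chilled → 15.01.02; with added sugar → 15.01.02.02. Scheduled 29%. quota on 15.01 open → in-quota 5%. → 5%.
Line C: sugar confectionery → 15.02; frozen → 15.02.01; with added sugar → 15.02.01.01. Scheduled 13%. Kestria agreement on 15.02: not wholly obtained. → 13%.
Sum: 35% + 5% + 13% = 53%.

53%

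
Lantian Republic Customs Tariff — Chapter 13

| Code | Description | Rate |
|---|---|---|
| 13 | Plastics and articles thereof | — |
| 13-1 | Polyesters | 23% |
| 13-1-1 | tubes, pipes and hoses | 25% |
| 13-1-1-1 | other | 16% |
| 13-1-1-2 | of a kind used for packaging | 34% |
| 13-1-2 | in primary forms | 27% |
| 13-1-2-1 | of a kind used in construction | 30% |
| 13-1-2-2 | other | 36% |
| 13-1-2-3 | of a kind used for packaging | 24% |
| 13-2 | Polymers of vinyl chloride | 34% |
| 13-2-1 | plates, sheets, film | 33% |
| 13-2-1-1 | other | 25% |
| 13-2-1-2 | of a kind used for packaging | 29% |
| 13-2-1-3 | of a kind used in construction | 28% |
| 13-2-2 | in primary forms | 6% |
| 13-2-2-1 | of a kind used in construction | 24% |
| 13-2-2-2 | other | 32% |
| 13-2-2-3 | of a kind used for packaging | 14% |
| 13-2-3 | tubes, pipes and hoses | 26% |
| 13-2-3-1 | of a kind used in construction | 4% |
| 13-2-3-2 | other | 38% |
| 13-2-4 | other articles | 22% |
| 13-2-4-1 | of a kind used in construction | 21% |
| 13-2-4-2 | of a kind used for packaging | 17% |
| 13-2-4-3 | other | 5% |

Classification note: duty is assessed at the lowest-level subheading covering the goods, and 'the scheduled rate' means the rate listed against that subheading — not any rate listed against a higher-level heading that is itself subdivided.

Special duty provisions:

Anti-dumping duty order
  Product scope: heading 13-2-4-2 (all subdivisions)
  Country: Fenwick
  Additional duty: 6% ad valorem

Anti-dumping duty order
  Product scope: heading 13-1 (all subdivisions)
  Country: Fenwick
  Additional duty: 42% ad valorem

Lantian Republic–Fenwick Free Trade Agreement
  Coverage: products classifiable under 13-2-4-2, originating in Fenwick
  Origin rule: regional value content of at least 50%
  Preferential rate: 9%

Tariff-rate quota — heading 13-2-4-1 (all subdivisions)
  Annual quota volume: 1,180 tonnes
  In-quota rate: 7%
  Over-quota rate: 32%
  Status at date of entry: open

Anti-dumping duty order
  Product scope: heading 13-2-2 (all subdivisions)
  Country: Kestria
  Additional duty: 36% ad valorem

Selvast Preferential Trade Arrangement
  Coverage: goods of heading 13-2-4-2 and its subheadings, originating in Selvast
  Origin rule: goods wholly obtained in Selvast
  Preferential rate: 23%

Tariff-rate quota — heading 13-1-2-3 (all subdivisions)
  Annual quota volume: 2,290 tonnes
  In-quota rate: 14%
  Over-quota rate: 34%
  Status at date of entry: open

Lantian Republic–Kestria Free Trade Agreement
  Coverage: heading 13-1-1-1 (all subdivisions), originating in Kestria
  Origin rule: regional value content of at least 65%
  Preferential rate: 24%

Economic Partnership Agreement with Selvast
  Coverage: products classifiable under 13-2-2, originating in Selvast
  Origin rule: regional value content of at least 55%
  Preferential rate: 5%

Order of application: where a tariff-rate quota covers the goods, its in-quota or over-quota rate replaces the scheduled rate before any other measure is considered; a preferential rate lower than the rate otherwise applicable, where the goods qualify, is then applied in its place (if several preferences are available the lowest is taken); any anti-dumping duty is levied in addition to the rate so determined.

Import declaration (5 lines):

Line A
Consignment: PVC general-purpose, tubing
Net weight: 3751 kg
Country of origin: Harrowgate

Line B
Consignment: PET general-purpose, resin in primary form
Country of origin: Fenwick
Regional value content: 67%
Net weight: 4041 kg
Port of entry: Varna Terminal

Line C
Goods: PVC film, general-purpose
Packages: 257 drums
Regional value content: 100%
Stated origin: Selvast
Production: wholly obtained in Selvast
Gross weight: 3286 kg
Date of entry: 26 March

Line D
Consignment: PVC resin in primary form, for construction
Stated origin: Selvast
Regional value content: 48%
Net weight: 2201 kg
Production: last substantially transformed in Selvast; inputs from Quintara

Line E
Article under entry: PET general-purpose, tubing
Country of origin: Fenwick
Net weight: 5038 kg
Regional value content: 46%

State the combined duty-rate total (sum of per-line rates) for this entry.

Line A: PVC → 13-2; tubing → 13-2-3; general-purpose → 13-2-3-2. Scheduled 38%. No special measure applies. → 38%.
Line B: PET → 13-1; resin in primary form → 13-1-2; general-purpose → 13-1-2-2. Scheduled 36%. Fenwick agreement on 13-2-4-2: 13-1-2-2 not covered; anti-dumping (Fenwick, 13-1): +42%; total 36% + 42% = 78%. → 78%.
Line C: PVC → 13-2; film → 13-2-1; general-purpose → 13-2-1-1. Scheduled 25%. Selvast agreement on 13-2-4-2: 13-2-1-1 not covered; Selvast agreement on 13-2-2: 13-2-1-1 not covered. → 25%.
Line D: PVC → 13-2; resin in primary form → 13-2-2; for construction → 13-2-2-1. Scheduled 24%. Selvast agreement on 13-2-4-2: 13-2-2-1 not covered; Selvast agreement on 13-2-2: RVC < 55%. → 24%.
Line E: PET → 13-1; tubing → 13-1-1; general-purpose → 13-1-1-1. Scheduled 16%. Fenwick agreement on 13-2-4-2: 13-1-1-1 not covered; anti-dumping (Fenwick, 13-1): +42%; total 16% + 42% = 58%. → 58%.
Sum: 38% + 78% + 25% + 24% + 58% = 223%.

223%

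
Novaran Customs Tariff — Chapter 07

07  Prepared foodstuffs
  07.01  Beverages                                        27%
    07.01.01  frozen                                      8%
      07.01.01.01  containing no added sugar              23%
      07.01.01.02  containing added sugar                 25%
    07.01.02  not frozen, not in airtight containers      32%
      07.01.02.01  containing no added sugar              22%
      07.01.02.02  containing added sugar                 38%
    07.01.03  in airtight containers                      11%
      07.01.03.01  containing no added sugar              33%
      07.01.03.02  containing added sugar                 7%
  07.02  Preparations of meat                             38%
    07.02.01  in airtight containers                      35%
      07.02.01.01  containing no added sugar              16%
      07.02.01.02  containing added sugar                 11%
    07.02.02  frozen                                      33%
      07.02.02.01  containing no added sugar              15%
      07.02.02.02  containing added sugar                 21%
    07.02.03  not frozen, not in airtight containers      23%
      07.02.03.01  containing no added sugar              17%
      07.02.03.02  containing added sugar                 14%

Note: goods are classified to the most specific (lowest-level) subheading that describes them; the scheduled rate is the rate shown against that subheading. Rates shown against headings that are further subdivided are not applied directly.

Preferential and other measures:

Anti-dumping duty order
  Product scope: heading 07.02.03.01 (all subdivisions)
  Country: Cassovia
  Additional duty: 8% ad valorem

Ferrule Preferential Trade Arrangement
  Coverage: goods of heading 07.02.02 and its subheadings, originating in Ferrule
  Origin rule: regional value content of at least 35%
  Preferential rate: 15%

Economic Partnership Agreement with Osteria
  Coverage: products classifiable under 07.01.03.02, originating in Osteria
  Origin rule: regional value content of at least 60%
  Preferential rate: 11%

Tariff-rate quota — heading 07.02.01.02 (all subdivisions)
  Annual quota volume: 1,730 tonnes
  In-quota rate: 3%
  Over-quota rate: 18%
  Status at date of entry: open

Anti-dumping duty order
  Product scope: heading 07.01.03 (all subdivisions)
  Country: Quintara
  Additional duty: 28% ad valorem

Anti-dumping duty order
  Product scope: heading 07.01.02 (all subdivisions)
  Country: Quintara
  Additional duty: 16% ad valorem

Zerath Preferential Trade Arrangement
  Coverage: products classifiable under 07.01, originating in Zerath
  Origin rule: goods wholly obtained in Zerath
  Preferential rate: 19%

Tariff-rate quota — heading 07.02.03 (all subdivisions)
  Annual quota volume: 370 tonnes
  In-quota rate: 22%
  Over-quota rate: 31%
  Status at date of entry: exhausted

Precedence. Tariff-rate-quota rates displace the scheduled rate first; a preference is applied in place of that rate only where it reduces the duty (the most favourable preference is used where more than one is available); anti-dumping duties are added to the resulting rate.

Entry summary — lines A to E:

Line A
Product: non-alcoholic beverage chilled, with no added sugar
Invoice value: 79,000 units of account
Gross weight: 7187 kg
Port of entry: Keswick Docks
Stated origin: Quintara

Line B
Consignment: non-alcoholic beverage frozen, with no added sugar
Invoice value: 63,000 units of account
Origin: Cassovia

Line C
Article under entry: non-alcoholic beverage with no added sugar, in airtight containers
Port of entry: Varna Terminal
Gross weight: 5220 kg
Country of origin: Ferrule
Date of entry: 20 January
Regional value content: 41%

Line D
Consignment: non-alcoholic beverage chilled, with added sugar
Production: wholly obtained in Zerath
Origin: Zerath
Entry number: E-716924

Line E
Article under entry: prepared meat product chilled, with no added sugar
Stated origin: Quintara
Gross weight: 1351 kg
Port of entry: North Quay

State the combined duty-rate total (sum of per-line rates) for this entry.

144%

Line A: non-alcoholic beverage → 07.01; chilled → 07.01.02; with no added sugar → 07.01.02.01. Scheduled 22%. anti-dumping (Quintara, 07.01.02): +16%; total 22% + 16% = 38%. → 38%.
Line B: non-alcoholic beverage → 07.01; frozen → 07.01.01; with no added sugar → 07.01.01.01. Scheduled 23%. No special measure applies. → 23%.
Line C: non-alcoholic beverage → 07.01; in airtight containers → 07.01.03; with no added sugar → 07.01.03.01. Scheduled 33%. Ferrule agreement on 07.02.02: 07.01.03.01 not covered. → 33%.
Line D: non-alcoholic beverage → 07.01; chilled → 07.01.02; with added sugar → 07.01.02.02. Scheduled 38%. Zerath agreement on 07.01: wholly obtained → 19% available; preferential 19%. → 19%.
Line E: prepared meat product → 07.02; chilled → 07.02.03; with no added sugar → 07.02.03.01. Scheduled 17%. quota on 07.02.03 exhausted → over-quota 31%. → 31%.
Sum: 38% + 23% + 33% + 19% + 31% = 144%.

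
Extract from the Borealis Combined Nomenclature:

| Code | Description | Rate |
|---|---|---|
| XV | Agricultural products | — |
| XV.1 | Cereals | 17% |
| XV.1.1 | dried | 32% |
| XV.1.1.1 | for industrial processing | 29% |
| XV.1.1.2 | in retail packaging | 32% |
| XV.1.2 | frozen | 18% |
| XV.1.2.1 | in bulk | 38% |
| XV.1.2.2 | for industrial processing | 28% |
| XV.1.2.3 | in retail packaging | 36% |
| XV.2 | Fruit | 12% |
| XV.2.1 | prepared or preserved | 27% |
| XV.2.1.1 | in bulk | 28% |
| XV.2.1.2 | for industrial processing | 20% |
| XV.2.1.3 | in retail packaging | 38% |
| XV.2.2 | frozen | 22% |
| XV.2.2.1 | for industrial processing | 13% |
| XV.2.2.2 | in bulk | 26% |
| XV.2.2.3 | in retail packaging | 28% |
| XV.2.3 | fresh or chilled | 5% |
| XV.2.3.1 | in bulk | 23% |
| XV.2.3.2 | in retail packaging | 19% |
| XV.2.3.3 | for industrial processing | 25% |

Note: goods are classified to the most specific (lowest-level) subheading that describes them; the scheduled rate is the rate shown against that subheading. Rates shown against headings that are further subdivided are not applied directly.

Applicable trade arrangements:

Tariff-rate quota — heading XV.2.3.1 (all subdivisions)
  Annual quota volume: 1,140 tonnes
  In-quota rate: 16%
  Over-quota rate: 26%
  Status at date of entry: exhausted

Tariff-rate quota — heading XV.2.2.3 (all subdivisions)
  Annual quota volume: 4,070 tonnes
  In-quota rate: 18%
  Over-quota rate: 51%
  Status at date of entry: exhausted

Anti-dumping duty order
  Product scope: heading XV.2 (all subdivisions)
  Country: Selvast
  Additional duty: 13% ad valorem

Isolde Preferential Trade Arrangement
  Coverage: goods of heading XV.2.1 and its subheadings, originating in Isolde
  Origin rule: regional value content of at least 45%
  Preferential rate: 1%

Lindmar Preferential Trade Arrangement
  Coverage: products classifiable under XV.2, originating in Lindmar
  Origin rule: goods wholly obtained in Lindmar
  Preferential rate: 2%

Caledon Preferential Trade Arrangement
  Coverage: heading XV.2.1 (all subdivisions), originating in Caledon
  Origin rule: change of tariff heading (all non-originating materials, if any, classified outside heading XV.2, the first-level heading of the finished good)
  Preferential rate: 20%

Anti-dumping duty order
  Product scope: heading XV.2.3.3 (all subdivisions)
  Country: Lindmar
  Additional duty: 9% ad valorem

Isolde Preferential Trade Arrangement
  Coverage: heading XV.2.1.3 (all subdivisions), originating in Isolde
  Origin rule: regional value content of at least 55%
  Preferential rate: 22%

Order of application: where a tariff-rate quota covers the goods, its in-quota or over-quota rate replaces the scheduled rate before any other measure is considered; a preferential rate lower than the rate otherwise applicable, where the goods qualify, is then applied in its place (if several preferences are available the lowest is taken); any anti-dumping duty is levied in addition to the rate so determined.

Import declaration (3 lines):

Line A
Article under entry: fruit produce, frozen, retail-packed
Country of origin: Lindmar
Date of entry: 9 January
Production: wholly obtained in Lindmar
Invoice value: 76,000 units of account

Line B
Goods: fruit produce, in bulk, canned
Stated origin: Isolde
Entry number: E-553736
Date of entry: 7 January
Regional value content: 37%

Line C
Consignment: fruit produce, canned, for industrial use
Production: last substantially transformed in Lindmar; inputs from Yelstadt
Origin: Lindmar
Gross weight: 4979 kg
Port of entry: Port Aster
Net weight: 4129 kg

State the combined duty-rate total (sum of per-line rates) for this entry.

50%

Line A: fruit → XV.2; frozen → XV.2.2; retail-packed → XV.2.2.3. Scheduled 28%. quota on XV.2.2.3 exhausted → over-quota 51%; Lindmar agreement on XV.2: wholly obtained → 2% available; preferential 2%. → 2%.
Line B: fruit → XV.2; canned → XV.2.1; in bulk → XV.2.1.1. Scheduled 28%. Isolde agreement on XV.2.1: RVC < 45%; Isolde agreement on XV.2.1.3: XV.2.1.1 not covered. → 28%.
Line C: fruit → XV.2; canned → XV.2.1; for industrial use → XV.2.1.2. Scheduled 20%. Lindmar agreement on XV.2: not wholly obtained. → 20%.
Sum: 2% + 28% + 20% = 50%.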